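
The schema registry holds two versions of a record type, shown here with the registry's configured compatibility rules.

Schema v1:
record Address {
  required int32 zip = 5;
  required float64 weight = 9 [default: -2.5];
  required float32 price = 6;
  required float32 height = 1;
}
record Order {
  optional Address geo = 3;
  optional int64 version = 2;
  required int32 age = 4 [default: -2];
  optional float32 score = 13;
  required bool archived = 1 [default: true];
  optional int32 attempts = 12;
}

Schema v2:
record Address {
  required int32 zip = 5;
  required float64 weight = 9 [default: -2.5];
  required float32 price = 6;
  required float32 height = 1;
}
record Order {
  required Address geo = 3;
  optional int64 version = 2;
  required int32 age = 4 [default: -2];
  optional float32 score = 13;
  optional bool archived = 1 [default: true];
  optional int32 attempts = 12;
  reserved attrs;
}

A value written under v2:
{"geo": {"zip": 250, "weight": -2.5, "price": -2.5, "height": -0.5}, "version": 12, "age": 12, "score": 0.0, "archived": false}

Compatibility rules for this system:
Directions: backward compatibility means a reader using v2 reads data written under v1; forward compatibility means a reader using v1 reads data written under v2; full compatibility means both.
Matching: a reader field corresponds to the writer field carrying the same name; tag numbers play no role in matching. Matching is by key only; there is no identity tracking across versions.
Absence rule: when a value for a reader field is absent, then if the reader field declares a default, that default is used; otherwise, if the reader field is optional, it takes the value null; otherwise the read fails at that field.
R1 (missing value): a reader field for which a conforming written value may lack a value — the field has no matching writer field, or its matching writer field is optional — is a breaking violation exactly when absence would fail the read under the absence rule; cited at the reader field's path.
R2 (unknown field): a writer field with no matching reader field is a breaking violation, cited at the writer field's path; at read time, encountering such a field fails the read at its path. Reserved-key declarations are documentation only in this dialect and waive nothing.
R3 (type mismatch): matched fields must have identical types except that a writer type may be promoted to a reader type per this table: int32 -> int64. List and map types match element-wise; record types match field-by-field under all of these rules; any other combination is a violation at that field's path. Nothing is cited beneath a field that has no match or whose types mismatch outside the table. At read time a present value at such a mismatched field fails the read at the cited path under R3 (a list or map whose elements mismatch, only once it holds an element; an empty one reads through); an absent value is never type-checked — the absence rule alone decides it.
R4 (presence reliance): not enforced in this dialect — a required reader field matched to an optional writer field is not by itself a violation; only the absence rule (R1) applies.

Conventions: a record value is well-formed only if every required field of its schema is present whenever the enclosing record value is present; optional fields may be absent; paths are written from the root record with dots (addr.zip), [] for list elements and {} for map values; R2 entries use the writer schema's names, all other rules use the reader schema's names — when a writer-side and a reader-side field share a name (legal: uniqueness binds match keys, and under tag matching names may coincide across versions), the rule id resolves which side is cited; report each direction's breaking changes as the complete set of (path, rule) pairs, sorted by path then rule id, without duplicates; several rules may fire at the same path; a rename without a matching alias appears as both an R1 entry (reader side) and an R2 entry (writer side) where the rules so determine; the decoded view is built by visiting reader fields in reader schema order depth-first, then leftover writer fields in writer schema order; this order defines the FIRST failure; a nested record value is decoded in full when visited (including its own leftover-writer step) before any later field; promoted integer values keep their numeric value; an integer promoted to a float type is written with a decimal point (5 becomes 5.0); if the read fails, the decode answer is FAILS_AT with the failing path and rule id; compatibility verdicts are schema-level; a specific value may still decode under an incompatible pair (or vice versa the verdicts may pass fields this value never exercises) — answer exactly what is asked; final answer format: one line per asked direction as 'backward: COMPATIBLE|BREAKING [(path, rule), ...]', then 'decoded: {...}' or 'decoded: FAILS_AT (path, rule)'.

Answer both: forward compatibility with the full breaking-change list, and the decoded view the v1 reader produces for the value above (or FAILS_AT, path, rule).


forward: COMPATIBLE []; decoded: {"geo": {"zip": 250, "weight": -2.5, "price": -2.5, "height": -0.5}, "version": 12, "age": 12, "score": 0.0, "archived": false, "attempts": null}

in Order below, arrows point writer -> reader
forward for Order (reader v1, writer v2):
  geo: Address -> Address, writer required; from geo
  version: int64 -> int64, writer optional; from version
  age: int32 -> int32, writer required; from age
  score: float32 -> float32, writer optional; from score
  archived: bool -> bool, writer optional; from archived
  attempts: int32 -> int32, writer optional; from attempts
  geo.zip: int32 -> int32, writer required; from geo.zip
  geo.weight: float64 -> float64, writer required; from geo.weight
  geo.price: float32 -> float32, writer required; from geo.price
  geo.height: float32 -> float32, writer required; from geo.height
  => no violations; forward on Order: COMPATIBLE
decode (reader v1):
  geo.zip := 250
  geo.weight := -2.5
  geo.price := -2.5
  geo.height := -0.5
  version := 12
  age := 12
  score := 0.0
  archived := false
  attempts := null (not supplied -> null)
  => decoded: {"geo": {"zip": 250, "weight": -2.5, "price": -2.5, "height": -0.5}, "version": 12, "age": 12, "score": 0.0, "archived": false, "attempts": null}
diffs on Order not affecting the asked answer:
  field geo in record Order: optional changed to required -> fires only in the backward direction of Order, which is not asked here
  field archived in record Order: required changed to optional -> no rule fires on it in Order's dialect; the asked verdict holds


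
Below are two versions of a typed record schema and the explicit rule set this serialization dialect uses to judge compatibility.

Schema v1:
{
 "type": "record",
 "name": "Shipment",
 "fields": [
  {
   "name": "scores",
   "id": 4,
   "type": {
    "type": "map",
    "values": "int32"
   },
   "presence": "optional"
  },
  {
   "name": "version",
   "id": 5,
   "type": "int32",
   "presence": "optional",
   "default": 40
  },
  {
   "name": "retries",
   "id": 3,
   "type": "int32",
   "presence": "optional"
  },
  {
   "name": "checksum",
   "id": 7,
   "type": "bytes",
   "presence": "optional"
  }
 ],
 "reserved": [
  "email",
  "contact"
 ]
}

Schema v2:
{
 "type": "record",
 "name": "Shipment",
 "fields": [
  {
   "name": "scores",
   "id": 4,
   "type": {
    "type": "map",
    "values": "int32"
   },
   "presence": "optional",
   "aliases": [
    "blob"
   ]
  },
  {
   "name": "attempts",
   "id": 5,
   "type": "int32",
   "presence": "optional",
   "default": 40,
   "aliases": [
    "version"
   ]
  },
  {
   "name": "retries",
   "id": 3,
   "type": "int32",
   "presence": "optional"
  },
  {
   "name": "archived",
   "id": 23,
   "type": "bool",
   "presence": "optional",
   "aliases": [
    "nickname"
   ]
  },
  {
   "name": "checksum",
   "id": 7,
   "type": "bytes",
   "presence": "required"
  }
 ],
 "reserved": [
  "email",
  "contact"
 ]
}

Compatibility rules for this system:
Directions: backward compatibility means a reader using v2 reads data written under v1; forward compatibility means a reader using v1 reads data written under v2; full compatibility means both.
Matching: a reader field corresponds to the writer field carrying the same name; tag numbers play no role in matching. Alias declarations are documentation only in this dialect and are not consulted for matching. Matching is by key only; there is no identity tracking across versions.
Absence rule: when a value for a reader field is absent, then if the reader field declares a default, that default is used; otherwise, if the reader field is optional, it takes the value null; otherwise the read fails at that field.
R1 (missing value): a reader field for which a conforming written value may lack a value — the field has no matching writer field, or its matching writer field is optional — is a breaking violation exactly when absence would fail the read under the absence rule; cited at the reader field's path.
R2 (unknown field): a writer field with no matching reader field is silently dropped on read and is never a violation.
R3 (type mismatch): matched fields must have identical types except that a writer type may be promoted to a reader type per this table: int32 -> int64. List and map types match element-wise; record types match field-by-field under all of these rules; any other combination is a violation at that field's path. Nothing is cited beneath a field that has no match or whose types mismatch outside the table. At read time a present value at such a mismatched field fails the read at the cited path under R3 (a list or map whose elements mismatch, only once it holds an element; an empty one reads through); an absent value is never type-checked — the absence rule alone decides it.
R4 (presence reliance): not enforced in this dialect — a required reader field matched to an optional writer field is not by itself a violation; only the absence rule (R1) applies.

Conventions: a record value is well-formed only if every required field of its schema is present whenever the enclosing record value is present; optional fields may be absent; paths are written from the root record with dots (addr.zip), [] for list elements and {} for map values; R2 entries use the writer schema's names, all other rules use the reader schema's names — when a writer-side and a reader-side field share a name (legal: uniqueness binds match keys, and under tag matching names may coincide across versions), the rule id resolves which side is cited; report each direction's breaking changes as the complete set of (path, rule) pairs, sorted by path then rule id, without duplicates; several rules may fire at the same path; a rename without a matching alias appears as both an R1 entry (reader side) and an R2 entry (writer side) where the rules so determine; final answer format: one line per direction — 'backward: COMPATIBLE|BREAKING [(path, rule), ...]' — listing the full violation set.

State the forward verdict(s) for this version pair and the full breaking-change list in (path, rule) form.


forward: COMPATIBLE []

each type pair in Shipment: writer, then reader
checking forward for Shipment: reader v1 against writer v2:
  map<string, int32> -> map<string, int32>, writer optional: scores aligns to scores
  version has no writer counterpart
  int32 -> int32, writer optional: retries aligns to retries
  bytes -> bytes, writer required: checksum aligns to checksum
  attempts (writer side), unknown to reader
  archived (writer side), unknown to reader
  nothing fires on Shipment: forward is COMPATIBLE
ruling out the remaining Shipment differences:
  renamed field version to attempts in record Shipment (alias version declared on the renamed field) -> no rule fires on it in Shipment's dialect; the asked verdict holds
  added field archived to record Shipment: optional bool, tag 23 (in v2 it sits immediately before checksum) -> no rule fires on it in Shipment's dialect; the asked verdict holds
  field checksum in record Shipment: optional changed to required -> affects backward compatibility only, which is not asked


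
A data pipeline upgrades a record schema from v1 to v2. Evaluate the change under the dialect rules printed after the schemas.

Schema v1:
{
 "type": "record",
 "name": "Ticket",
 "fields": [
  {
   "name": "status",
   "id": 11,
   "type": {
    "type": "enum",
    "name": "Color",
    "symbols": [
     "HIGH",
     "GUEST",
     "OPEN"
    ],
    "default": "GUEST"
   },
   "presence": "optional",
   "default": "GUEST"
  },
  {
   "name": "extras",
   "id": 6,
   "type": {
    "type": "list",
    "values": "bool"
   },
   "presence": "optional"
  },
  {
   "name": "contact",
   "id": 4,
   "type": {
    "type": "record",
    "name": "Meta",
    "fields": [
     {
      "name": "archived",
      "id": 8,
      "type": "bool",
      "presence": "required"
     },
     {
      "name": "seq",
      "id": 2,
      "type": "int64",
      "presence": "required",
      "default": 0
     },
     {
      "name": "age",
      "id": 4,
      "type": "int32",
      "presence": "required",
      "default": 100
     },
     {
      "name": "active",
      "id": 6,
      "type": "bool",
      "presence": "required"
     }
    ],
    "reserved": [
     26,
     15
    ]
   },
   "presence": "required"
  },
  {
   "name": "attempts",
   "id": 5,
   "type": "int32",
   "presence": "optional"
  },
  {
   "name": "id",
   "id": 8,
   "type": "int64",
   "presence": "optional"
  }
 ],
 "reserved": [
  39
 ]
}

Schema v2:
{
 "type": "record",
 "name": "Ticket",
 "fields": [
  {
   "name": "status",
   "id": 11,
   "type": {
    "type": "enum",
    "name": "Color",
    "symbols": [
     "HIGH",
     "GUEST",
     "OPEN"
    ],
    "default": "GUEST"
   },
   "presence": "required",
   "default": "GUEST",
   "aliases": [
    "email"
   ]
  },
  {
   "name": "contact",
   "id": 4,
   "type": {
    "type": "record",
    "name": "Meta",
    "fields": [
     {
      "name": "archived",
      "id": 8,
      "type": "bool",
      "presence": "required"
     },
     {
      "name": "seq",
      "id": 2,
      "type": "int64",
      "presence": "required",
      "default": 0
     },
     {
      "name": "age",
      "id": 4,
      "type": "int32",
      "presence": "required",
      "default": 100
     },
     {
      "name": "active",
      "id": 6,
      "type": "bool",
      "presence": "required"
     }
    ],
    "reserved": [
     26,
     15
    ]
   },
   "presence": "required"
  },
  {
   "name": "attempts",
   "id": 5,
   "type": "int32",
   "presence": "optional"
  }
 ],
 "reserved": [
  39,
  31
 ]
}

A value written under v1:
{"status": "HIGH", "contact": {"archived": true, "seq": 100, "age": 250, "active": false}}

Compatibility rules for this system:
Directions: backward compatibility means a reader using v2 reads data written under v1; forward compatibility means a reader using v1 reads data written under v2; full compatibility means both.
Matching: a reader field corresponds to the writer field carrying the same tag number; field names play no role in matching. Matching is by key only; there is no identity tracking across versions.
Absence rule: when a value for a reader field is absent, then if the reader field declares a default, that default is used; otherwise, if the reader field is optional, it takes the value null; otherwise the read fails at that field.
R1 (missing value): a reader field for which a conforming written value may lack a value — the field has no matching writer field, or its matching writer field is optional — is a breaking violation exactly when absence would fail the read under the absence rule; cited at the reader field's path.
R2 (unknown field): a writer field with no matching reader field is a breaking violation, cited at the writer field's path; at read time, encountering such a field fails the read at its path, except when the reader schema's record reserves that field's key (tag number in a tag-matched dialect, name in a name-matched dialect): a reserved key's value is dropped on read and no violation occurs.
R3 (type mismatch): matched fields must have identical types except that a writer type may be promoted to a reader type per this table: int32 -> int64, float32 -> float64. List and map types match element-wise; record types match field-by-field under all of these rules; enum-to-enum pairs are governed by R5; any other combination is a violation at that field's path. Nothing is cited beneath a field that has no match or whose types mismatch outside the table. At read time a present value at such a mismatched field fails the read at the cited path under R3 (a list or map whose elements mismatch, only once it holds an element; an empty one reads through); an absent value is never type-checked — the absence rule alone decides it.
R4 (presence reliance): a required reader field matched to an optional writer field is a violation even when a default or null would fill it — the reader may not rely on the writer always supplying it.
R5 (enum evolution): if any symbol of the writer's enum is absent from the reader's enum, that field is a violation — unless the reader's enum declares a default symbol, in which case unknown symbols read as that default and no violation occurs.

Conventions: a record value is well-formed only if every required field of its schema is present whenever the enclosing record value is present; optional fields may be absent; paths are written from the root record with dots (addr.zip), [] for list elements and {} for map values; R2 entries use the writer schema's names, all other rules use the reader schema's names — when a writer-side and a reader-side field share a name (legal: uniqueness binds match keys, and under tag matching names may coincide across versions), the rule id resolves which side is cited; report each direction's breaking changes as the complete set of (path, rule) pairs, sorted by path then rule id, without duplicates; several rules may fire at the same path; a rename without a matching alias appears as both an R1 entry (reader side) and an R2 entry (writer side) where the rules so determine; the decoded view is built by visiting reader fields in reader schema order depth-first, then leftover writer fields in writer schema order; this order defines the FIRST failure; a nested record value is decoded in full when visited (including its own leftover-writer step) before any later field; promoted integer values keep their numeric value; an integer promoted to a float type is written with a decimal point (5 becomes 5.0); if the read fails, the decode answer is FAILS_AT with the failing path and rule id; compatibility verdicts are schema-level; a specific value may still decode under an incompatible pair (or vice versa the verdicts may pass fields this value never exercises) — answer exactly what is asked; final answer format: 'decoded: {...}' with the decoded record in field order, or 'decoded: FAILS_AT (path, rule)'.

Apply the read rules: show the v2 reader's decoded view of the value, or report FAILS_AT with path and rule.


decoded: {"status": "HIGH", "contact": {"archived": true, "seq": 100, "age": 250, "active": false}, "attempts": null}

the writer's type comes first in each Ticket pair
decode (reader v2):
  status := "HIGH"
  contact.archived := true
  contact.seq := 100
  contact.age := 250
  contact.active := false
  attempts := null (not supplied -> null)
  => decoded: {"status": "HIGH", "contact": {"archived": true, "seq": 100, "age": 250, "active": false}, "attempts": null}
remaining Ticket differences; none change what is asked:
  field status in record Ticket: optional changed to required -> schema-level compatibility only; this Ticket value's decode is unchanged


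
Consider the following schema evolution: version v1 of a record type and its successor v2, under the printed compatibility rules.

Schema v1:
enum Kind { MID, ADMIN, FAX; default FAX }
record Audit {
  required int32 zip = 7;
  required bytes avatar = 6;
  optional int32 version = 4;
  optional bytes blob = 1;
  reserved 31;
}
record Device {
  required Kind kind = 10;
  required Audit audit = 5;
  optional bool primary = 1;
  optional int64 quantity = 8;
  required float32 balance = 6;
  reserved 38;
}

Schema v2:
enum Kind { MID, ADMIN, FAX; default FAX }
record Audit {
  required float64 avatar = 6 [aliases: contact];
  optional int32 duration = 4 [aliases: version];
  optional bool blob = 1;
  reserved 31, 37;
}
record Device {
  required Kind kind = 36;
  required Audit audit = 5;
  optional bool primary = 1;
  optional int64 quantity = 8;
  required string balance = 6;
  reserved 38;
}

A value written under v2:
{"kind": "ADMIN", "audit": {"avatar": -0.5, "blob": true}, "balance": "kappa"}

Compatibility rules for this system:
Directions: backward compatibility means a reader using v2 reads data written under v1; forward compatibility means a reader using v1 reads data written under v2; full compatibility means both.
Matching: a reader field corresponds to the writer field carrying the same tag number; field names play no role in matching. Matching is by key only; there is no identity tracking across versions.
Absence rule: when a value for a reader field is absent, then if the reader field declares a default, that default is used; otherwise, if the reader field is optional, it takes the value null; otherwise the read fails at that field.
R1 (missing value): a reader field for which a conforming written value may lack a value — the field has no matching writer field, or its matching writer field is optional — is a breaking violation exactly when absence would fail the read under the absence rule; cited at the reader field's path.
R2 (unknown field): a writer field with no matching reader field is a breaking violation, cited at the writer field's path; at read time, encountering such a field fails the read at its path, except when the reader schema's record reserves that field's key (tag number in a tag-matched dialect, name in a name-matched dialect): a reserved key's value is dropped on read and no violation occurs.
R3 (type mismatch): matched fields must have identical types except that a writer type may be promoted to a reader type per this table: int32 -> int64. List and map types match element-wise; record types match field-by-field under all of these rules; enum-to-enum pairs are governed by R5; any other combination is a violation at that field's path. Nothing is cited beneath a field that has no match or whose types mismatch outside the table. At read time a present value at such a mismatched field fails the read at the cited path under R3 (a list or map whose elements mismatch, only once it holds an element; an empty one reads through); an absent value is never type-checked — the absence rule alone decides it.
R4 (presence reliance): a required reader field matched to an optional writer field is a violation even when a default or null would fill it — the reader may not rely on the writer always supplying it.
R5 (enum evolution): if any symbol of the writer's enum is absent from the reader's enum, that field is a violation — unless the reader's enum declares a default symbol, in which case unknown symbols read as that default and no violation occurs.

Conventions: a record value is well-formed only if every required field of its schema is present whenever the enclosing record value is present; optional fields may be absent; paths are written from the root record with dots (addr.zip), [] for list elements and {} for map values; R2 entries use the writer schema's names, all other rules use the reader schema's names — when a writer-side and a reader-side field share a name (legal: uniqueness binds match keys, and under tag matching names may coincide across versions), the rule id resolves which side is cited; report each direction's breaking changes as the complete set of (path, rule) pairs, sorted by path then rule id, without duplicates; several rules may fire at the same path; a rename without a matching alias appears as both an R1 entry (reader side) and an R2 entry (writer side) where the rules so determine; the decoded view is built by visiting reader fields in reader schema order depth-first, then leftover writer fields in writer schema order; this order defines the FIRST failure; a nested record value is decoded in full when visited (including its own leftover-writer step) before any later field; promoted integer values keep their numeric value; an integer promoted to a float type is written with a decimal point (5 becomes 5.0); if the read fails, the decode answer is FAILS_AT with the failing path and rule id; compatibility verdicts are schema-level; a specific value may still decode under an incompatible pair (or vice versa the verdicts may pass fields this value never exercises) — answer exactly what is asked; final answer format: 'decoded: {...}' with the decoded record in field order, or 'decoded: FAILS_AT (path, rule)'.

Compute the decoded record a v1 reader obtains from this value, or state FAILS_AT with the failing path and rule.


decoded: FAILS_AT (kind, R1)

in Device below, arrows point writer -> reader
decoding the Device value with the v1 reader:
  read fails at kind under R1 (no fill)
  => FAILS_AT (kind, R1)
remaining Device differences; none change what is asked:
  field avatar in record Audit: type bytes changed to float64 -> affects the rule determinations only; this particular Device value decodes identically
  renamed field version to duration in record Audit (alias version declared on the renamed field) -> no rule fires on it and the decoded Device view is identical with or without it
  removed field zip from record Audit -> affects the rule determinations only; this particular Device value decodes identically
  field blob in record Audit: type bytes changed to bool -> affects the rule determinations only; this particular Device value decodes identically
  field balance in record Device: type float32 changed to string -> affects the rule determinations only; this particular Device value decodes identically


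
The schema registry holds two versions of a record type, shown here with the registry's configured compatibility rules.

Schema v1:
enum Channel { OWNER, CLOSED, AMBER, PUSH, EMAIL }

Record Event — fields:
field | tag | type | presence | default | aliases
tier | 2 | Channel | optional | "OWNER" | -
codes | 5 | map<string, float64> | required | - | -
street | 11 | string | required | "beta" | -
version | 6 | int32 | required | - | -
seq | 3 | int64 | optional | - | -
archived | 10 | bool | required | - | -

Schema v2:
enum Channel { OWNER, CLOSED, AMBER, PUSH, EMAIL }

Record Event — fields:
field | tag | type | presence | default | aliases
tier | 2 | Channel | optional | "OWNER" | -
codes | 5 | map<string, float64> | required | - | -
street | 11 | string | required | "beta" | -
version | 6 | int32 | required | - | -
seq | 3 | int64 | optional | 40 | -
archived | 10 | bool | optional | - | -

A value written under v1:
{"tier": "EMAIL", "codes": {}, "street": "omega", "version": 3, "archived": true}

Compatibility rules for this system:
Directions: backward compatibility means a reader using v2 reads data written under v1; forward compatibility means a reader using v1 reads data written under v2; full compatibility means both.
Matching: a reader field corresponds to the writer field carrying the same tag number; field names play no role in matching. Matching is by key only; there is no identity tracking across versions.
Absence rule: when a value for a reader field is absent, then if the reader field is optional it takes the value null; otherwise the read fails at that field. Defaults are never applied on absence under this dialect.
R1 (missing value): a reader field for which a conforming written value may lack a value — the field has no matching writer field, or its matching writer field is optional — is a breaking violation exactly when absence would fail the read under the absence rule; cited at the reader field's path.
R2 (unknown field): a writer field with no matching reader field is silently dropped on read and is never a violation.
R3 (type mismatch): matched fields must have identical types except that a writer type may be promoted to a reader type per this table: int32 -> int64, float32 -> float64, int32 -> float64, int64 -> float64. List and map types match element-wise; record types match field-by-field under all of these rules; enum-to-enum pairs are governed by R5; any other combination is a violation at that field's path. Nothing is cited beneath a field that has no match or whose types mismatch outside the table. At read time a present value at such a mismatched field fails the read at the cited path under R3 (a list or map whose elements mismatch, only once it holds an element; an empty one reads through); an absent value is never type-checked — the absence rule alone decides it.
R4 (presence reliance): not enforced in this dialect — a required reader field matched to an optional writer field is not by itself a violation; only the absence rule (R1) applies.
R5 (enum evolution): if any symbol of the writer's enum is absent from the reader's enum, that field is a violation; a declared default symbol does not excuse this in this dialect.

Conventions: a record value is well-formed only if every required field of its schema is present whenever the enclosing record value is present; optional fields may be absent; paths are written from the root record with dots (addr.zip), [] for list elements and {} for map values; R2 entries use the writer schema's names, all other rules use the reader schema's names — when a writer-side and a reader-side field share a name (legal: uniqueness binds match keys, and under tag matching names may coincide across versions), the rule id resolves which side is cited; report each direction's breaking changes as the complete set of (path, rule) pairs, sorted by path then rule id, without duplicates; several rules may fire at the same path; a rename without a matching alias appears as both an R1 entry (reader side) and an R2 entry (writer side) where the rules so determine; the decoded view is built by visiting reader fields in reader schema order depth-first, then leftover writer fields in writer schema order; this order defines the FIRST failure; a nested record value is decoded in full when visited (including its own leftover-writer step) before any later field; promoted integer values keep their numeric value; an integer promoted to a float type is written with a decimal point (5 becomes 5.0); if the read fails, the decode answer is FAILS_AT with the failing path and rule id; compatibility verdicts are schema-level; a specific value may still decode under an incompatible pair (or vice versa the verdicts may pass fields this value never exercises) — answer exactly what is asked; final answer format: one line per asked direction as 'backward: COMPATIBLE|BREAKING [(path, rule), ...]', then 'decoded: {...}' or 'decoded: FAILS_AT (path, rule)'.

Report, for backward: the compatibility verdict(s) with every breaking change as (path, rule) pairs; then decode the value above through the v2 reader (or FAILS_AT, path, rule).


backward: COMPATIBLE []; decoded: {"tier": "EMAIL", "codes": {}, "street": "omega", "version": 3, "seq": null, "archived": true}

in Event below, arrows point writer -> reader
backward on Event — v2 reading data written by v1:
  tier <- tier (Channel -> Channel, writer optional)
  codes <- codes (map<string, float64> -> map<string, float64>, writer required)
  street <- street (string -> string, writer required)
  version <- version (int32 -> int32, writer required)
  seq <- seq (int64 -> int64, writer optional)
  archived <- archived (bool -> bool, writer required)
  nothing fires on Event: backward is COMPATIBLE
decoding the Event value with the v2 reader:
  tier := "EMAIL"
  codes := {}
  street := "omega"
  version := 3
  seq := null (absent, optional -> null)
  archived := true
  => decoded: {"tier": "EMAIL", "codes": {}, "street": "omega", "version": 3, "seq": null, "archived": true}
remaining Event differences; none change what is asked:
  field seq in record Event: default set to 40 -> fires no rule on Event, leaving the asked answer as it is
  field archived in record Event: required changed to optional -> affects forward compatibility only, which is not asked


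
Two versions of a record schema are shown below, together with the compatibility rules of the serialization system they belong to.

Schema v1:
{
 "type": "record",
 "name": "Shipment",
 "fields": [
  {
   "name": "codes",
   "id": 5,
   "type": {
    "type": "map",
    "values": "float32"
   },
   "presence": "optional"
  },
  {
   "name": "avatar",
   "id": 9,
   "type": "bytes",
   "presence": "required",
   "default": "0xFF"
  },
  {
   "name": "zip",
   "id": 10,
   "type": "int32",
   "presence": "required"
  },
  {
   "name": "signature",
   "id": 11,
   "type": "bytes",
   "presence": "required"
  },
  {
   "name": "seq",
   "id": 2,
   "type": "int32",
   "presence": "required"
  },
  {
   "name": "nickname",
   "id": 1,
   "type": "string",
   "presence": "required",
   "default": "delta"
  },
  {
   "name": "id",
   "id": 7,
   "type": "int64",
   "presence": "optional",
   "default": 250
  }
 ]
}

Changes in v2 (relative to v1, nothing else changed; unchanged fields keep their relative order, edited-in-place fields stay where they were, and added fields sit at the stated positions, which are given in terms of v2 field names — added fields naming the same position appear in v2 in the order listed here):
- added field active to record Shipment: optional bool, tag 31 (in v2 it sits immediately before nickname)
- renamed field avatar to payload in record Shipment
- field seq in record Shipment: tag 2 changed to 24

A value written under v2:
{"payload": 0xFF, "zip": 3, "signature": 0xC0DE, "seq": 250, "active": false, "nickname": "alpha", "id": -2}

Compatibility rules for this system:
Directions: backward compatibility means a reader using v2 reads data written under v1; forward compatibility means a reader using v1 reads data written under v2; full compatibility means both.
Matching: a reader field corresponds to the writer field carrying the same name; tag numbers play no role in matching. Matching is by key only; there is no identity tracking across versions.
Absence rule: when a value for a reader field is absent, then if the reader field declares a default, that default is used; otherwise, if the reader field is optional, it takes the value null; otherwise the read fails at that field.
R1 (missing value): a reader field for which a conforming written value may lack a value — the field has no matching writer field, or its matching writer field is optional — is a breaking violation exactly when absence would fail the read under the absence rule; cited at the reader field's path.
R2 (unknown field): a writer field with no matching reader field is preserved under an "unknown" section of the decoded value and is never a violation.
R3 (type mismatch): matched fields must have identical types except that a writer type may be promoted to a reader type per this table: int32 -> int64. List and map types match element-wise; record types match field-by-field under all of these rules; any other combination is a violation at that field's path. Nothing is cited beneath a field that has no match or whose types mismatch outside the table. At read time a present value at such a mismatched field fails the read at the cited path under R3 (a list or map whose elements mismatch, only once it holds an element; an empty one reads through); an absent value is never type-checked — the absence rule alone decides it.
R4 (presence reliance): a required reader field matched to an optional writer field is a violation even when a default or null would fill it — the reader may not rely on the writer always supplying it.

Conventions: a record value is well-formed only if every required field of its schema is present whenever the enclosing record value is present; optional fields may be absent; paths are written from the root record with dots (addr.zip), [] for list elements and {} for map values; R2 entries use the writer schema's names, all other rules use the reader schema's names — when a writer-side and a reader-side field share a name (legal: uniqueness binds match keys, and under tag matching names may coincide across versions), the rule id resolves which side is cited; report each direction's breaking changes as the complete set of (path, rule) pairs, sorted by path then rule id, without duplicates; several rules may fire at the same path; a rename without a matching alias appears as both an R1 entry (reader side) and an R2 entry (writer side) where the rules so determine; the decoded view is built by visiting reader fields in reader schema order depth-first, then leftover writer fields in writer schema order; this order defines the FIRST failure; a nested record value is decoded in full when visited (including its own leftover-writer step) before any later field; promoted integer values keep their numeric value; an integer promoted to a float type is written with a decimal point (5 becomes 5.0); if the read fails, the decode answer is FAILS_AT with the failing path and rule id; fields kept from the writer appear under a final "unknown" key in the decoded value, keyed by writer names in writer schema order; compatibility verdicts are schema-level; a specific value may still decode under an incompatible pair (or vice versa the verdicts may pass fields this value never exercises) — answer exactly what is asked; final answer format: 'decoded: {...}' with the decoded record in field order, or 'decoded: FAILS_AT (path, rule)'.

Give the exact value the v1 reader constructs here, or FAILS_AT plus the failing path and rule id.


decoded: {"codes": null, "avatar": 0xFF, "zip": 3, "signature": 0xC0DE, "seq": 250, "nickname": "alpha", "id": -2, "unknown": {"payload": 0xFF, "active": false}}

each type pair in Shipment: writer, then reader
decode (reader v1):
  codes := null (not supplied -> null)
  avatar := 0xFF (no value, default fills)
  zip := 3
  signature := 0xC0DE
  seq := 250
  nickname := "alpha"
  id := -2
  writer payload: kept under "unknown"
  writer active: kept under "unknown"
  => decoded: {"codes": null, "avatar": 0xFF, "zip": 3, "signature": 0xC0DE, "seq": 250, "nickname": "alpha", "id": -2, "unknown": {"payload": 0xFF, "active": false}}
ruling out the remaining Shipment differences:
  field seq in record Shipment: tag 2 changed to 24 -> triggers nothing under the printed rules; the Shipment answer is the same either way


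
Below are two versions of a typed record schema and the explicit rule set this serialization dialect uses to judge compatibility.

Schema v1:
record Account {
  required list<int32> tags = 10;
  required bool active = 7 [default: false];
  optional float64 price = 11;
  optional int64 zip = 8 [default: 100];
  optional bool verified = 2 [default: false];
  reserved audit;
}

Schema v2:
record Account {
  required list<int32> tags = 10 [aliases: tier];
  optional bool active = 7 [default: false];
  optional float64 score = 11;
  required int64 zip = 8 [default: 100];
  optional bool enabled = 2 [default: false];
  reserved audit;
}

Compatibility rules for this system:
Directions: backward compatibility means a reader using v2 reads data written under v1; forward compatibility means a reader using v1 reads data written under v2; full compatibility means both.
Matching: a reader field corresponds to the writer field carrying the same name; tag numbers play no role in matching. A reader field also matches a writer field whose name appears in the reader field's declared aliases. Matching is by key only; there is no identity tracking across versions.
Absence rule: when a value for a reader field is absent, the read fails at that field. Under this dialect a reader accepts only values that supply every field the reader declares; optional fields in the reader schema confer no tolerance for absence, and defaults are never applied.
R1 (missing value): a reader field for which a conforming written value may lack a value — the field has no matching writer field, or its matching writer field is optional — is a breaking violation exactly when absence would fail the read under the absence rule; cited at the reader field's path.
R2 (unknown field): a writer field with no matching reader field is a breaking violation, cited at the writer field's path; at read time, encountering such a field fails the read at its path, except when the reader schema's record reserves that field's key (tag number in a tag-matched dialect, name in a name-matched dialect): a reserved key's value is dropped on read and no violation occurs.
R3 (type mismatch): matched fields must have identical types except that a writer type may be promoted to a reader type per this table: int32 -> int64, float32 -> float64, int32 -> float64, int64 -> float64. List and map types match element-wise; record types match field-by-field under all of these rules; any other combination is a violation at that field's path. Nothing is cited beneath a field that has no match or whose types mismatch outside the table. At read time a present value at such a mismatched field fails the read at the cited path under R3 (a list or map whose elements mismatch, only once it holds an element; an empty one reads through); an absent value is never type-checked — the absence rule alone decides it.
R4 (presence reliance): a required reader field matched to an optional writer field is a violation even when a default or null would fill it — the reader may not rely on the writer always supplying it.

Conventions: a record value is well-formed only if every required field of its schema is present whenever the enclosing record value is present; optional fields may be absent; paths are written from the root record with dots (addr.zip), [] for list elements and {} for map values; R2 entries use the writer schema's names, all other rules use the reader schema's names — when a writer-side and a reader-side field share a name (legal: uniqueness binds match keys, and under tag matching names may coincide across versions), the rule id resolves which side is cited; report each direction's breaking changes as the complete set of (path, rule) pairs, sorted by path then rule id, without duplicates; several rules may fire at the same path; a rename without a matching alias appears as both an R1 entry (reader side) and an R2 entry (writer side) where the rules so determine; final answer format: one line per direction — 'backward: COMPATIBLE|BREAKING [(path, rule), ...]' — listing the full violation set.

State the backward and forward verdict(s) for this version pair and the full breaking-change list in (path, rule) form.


the writer's type comes first in each Account pair
backward for Account (reader v2, writer v1):
  writer required, list<int32> -> list<int32>: reader tags maps from writer tags
  writer required, bool -> bool: reader active maps from writer active
  score: no writer-side match
  writer optional, int64 -> int64: reader zip maps from writer zip
  enabled: no writer-side match
  writer price: unknown to reader
  writer verified: unknown to reader
  R1 fires at enabled
  R2 fires at price
  R1 fires at score
  R2 fires at verified
  R1 fires at zip
  R4 fires at zip
  => backward verdict for Account: BREAKING, 6 violation(s)
forward for Account (reader v1, writer v2):
  writer required, list<int32> -> list<int32>: reader tags maps from writer tags
  writer optional, bool -> bool: reader active maps from writer active
  price: no writer-side match
  writer required, int64 -> int64: reader zip maps from writer zip
  verified: no writer-side match
  writer score: unknown to reader
  writer enabled: unknown to reader
  R1 fires at active
  R4 fires at active
  R2 fires at enabled
  R1 fires at price
  R2 fires at score
  R1 fires at verified
  => forward verdict for Account: BREAKING, 6 violation(s)

backward: BREAKING [(enabled, R1), (price, R2), (score, R1), (verified, R2), (zip, R1), (zip, R4)]; forward: BREAKING [(active, R1), (active, R4), (enabled, R2), (price, R1), (score, R2), (verified, R1)]
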